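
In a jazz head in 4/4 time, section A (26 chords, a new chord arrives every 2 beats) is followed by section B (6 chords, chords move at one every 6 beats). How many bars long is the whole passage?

A: 26 × 2 = 52 beats = 13 bars.
B: 6 × 6 = 36 beats = 9 bars.
Total: 13 + 9 = 22 bars.

22 bars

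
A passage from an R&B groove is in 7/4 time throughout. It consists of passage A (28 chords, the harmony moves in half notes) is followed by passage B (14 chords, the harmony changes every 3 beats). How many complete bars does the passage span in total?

14 bars

A: 28 × 2 = 56 beats = 8 bars.
B: 14 × 3 = 42 beats = 6 bars.
Total: 8 + 6 = 14 bars.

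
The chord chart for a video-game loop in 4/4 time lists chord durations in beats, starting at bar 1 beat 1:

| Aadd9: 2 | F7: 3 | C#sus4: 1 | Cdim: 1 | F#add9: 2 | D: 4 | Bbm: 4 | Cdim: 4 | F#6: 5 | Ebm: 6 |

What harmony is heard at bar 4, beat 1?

D

Beat 1 of bar 4 is beat (4−1)×4 + 1 = 13 overall.
Running totals: Aadd9 ends at 2, F7 ends at 5, C#sus4 ends at 6, Cdim ends at 7, F#add9 ends at 9, D ends at 13.
Beat 13 falls within D.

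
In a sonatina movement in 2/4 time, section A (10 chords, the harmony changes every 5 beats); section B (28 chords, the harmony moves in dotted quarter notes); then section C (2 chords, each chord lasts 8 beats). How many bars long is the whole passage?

A: 10 × 5 = 50 beats = 25 bars.
B: 28 × 1.5 = 42 beats = 21 bars.
C: 2 × 8 = 16 beats = 8 bars.
Total: 25 + 21 + 8 = 54 bars.

54 bars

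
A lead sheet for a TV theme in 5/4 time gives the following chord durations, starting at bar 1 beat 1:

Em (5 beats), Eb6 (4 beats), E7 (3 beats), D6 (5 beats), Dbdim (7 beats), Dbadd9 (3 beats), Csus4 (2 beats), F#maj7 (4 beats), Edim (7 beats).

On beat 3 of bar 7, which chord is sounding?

F#maj7

Beat 3 of bar 7 is beat (7−1)×5 + 3 = 33 overall.
Running totals: Em ends at 5, Eb6 ends at 9, E7 ends at 12, D6 ends at 17, Dbdim ends at 24, Dbadd9 ends at 27, Csus4 ends at 29, F#maj7 ends at 33.
Beat 33 falls within F#maj7.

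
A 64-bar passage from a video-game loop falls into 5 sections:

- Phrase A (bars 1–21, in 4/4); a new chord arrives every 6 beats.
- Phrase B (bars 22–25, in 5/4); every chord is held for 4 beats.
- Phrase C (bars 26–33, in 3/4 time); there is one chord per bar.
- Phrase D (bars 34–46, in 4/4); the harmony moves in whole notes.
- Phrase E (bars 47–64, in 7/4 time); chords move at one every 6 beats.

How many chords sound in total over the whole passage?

A: 21 bars × 4 beats = 84 beats; 6 beats/chord → 14 chords.
B: 4 bars × 5 beats = 20 beats; 4 beats/chord → 5 chords.
C: 8 bars × 3 beats = 24 beats; 3 beats/chord → 8 chords.
D: 13 bars × 4 beats = 52 beats; 4 beats/chord → 13 chords.
E: 18 bars × 7 beats = 126 beats; 6 beats/chord → 21 chords.
Total: 14 + 5 + 8 + 13 + 21 = 61.

61 chords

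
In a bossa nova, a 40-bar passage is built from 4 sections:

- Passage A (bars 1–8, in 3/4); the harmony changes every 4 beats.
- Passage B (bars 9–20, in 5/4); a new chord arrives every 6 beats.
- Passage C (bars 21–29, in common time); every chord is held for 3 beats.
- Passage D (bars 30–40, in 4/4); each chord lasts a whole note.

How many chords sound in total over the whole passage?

A has 24 beats and chords last 4 each, so 6 chords.
B has 60 beats and chords last 6 each, so 10 chords.
C has 36 beats and chords last 3 each, so 12 chords.
D has 44 beats and chords last 4 each, so 11 chords.
Total: 6 + 10 + 12 + 11 = 39.

39 chords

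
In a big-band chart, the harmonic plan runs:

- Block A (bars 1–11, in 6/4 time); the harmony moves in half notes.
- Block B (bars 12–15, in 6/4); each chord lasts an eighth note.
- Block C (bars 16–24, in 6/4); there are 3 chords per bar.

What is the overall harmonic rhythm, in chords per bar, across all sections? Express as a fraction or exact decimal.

4.5 chords per bar

A: 11 bars of 6 beats is 66 beats; at 2 beats each that's 33 chords.
B: 4 bars of 6 beats is 24 beats; at 0.5 beats each that's 48 chords.
C: 9 bars of 6 beats is 54 beats; at 2 beats each that's 27 chords.
Overall: 108 chords over 24 bars → 108/24 = 4.5 chords per bar.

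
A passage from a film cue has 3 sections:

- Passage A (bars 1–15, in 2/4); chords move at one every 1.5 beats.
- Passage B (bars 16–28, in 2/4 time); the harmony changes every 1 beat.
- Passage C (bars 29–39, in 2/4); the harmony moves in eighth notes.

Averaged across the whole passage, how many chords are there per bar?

A: 15 × 2 = 30 beats ÷ 1.5 = 20 chords.
B: 13 × 2 = 26 beats ÷ 1 = 26 chords.
C: 11 × 2 = 22 beats ÷ 0.5 = 44 chords.
Overall: 90 chords over 39 bars → 90/39 = 30/13 chords per bar.

30/13 chords per bar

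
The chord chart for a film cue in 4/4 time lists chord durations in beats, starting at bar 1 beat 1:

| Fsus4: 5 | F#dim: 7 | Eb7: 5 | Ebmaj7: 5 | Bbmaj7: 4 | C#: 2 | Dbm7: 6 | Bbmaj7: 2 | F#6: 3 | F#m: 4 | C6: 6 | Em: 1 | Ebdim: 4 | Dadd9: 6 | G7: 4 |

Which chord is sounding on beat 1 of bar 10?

F#6

Beat 1 of bar 10 is beat (10−1)×4 + 1 = 37 overall.
Running totals: Fsus4 ends at 5, F#dim ends at 12, Eb7 ends at 17, Ebmaj7 ends at 22, Bbmaj7 ends at 26, C# ends at 28, Dbm7 ends at 34, Bbmaj7 ends at 36, F#6 ends at 39.
Beat 37 falls within F#6.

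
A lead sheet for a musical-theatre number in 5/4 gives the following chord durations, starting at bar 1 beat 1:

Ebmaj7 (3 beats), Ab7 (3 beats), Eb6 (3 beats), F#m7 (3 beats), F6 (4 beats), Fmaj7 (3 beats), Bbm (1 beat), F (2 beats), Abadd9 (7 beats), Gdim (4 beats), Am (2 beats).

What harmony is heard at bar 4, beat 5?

Beat 5 of bar 4 is beat (4−1)×5 + 5 = 20 overall.
Running totals: Ebmaj7 ends at 3, Ab7 ends at 6, Eb6 ends at 9, F#m7 ends at 12, F6 ends at 16, Fmaj7 ends at 19, Bbm ends at 20.
Beat 20 falls within Bbm.

Bbm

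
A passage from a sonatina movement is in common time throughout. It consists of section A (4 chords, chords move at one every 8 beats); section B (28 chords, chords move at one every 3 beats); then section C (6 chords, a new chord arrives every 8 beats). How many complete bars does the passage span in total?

41 bars

A: 4 × 8 = 32 beats = 8 bars.
B: 28 × 3 = 84 beats = 21 bars.
C: 6 × 8 = 48 beats = 12 bars.
Total: 8 + 21 + 12 = 41 bars.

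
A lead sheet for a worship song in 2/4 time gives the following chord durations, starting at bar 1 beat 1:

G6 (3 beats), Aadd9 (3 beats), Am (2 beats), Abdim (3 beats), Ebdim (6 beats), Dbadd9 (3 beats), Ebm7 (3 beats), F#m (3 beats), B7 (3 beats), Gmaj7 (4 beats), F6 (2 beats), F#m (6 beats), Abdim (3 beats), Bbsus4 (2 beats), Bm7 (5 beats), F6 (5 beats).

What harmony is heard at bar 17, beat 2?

F6

Beat 2 of bar 17 is beat (17−1)×2 + 2 = 34 overall.
Running totals: G6 ends at 3, Aadd9 ends at 6, Am ends at 8, Abdim ends at 11, Ebdim ends at 17, Dbadd9 ends at 20, Ebm7 ends at 23, F#m ends at 26, B7 ends at 29, Gmaj7 ends at 33, F6 ends at 35.
Beat 34 falls within F6.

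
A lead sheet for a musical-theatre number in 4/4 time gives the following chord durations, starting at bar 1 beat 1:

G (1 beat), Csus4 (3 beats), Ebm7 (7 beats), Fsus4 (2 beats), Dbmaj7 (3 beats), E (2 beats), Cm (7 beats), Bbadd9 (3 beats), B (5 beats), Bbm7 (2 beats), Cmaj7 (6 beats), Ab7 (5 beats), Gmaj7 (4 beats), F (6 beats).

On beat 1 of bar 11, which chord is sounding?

Beat 1 of bar 11 is beat (11−1)×4 + 1 = 41 overall.
Running totals: G ends at 1, Csus4 ends at 4, Ebm7 ends at 11, Fsus4 ends at 13, Dbmaj7 ends at 16, E ends at 18, Cm ends at 25, Bbadd9 ends at 28, B ends at 33, Bbm7 ends at 35, Cmaj7 ends at 41.
Beat 41 falls within Cmaj7.

Cmaj7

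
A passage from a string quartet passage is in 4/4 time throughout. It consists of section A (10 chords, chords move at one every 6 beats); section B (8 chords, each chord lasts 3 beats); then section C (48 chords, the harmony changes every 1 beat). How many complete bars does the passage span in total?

A: 10 × 6 = 60 beats = 15 bars.
B: 8 × 3 = 24 beats = 6 bars.
C: 48 × 1 = 48 beats = 12 bars.
Total: 15 + 6 + 12 = 33 bars.

33 bars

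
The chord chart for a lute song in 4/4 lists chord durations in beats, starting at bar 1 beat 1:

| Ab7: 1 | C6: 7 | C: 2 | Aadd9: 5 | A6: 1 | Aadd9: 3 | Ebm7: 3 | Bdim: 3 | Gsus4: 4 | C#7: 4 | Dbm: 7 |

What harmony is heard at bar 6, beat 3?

Beat 3 of bar 6 is beat (6−1)×4 + 3 = 23 overall.
Running totals: Ab7 ends at 1, C6 ends at 8, C ends at 10, Aadd9 ends at 15, A6 ends at 16, Aadd9 ends at 19, Ebm7 ends at 22, Bdim ends at 25.
Beat 23 falls within Bdim.

Bdim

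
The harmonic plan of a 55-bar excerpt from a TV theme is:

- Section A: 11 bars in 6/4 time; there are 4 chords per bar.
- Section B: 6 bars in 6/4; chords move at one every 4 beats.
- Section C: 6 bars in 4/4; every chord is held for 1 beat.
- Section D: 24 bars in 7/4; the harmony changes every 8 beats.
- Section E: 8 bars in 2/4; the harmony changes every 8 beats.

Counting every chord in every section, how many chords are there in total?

100 chords

A: 11 bars × 6 beats = 66 beats; 1.5 beats/chord → 44 chords.
B: 6 bars × 6 beats = 36 beats; 4 beats/chord → 9 chords.
C: 6 bars × 4 beats = 24 beats; 1 beat/chord → 24 chords.
D: 24 bars × 7 beats = 168 beats; 8 beats/chord → 21 chords.
E: 8 bars × 2 beats = 16 beats; 8 beats/chord → 2 chords.
Total: 44 + 9 + 24 + 21 + 2 = 100.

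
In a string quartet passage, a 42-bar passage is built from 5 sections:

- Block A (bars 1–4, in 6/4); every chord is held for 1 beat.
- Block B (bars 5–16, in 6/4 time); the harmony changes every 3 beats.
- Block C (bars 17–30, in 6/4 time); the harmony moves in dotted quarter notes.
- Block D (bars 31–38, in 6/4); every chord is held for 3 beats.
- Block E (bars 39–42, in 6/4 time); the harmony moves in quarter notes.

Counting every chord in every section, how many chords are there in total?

A has 24 beats and chords last 1 each, so 24 chords.
B has 72 beats and chords last 3 each, so 24 chords.
C has 84 beats and chords last 1.5 each, so 56 chords.
D has 48 beats and chords last 3 each, so 16 chords.
E has 24 beats and chords last 1 each, so 24 chords.
Total: 24 + 24 + 56 + 16 + 24 = 144.

144 chords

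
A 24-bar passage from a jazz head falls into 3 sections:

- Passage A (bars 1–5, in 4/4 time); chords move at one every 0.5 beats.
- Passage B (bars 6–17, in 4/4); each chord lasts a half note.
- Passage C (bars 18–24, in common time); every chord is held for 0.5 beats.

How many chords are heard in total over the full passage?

A: 5·4 = 20 beats, 20/0.5 = 40 chords.
B: 12·4 = 48 beats, 48/2 = 24 chords.
C: 7·4 = 28 beats, 28/0.5 = 56 chords.
Total: 40 + 24 + 56 = 120.

120 chords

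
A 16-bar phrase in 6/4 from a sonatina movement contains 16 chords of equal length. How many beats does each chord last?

6 beats

16 bars × 6 beats/bar = 96 beats total.
96 beats ÷ 16 chords = 6 beats per chord.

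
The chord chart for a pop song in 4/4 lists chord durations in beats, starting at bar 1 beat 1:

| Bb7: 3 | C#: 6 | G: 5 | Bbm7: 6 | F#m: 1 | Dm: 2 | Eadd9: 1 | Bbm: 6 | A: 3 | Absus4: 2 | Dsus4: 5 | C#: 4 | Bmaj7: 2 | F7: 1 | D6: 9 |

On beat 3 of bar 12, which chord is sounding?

Beat 3 of bar 12 is beat (12−1)×4 + 3 = 47 overall.
Running totals: Bb7 ends at 3, C# ends at 9, G ends at 14, Bbm7 ends at 20, F#m ends at 21, Dm ends at 23, Eadd9 ends at 24, Bbm ends at 30, A ends at 33, Absus4 ends at 35, Dsus4 ends at 40, C# ends at 44, Bmaj7 ends at 46, F7 ends at 47.
Beat 47 falls within F7.

F7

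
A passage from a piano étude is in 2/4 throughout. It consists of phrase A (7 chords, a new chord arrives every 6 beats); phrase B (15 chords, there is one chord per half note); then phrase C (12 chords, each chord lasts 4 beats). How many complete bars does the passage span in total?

A: 7 × 6 = 42 beats = 21 bars.
B: 15 × 2 = 30 beats = 15 bars.
C: 12 × 4 = 48 beats = 24 bars.
Total: 21 + 15 + 24 = 60 bars.

60 bars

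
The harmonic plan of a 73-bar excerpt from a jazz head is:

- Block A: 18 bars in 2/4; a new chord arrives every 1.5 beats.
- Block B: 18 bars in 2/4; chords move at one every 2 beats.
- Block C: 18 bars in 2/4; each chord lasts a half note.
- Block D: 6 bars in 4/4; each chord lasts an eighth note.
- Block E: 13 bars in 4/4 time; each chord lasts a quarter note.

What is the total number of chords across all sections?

160 chords

A: 18 bars × 2 beats = 36 beats; 1.5 beats/chord → 24 chords.
B: 18 bars × 2 beats = 36 beats; 2 beats/chord → 18 chords.
C: 18 bars × 2 beats = 36 beats; 2 beats/chord → 18 chords.
D: 6 bars × 4 beats = 24 beats; 0.5 beats/chord → 48 chords.
E: 13 bars × 4 beats = 52 beats; 1 beat/chord → 52 chords.
Total: 24 + 18 + 18 + 48 + 52 = 160.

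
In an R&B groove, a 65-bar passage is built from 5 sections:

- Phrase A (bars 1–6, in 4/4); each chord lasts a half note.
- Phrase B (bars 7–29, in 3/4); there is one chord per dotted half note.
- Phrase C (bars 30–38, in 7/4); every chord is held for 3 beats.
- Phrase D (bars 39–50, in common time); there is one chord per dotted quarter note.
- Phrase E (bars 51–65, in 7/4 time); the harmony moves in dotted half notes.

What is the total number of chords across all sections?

123 chords

A: 6·4 = 24 beats, 24/2 = 12 chords.
B: 23·3 = 69 beats, 69/3 = 23 chords.
C: 9·7 = 63 beats, 63/3 = 21 chords.
D: 12·4 = 48 beats, 48/1.5 = 32 chords.
E: 15·7 = 105 beats, 105/3 = 35 chords.
Total: 12 + 23 + 21 + 32 + 35 = 123.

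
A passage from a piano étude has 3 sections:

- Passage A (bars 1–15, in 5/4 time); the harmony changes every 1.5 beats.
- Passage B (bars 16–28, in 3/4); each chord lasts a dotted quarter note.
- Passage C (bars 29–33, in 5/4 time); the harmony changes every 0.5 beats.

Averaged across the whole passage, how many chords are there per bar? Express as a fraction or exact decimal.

42/11 chords per bar

A: 15 bars of 5 beats is 75 beats; at 1.5 beats each that's 50 chords.
B: 13 bars of 3 beats is 39 beats; at 1.5 beats each that's 26 chords.
C: 5 bars of 5 beats is 25 beats; at 0.5 beats each that's 50 chords.
Overall: 126 chords over 33 bars → 126/33 = 42/11 chords per bar.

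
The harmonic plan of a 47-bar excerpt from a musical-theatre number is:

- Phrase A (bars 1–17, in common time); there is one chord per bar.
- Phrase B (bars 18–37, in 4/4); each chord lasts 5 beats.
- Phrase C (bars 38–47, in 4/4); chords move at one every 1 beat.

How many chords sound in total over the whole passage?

A has 68 beats and chords last 4 each, so 17 chords.
B has 80 beats and chords last 5 each, so 16 chords.
C has 40 beats and chords last 1 each, so 40 chords.
Total: 17 + 16 + 40 = 73.

73 chords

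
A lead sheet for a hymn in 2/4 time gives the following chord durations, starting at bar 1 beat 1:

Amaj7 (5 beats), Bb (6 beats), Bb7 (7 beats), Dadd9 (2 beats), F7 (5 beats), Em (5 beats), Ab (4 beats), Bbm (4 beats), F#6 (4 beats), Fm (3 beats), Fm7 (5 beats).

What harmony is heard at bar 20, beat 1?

Beat 1 of bar 20 is beat (20−1)×2 + 1 = 39 overall.
Running totals: Amaj7 ends at 5, Bb ends at 11, Bb7 ends at 18, Dadd9 ends at 20, F7 ends at 25, Em ends at 30, Ab ends at 34, Bbm ends at 38, F#6 ends at 42.
Beat 39 falls within F#6.

F#6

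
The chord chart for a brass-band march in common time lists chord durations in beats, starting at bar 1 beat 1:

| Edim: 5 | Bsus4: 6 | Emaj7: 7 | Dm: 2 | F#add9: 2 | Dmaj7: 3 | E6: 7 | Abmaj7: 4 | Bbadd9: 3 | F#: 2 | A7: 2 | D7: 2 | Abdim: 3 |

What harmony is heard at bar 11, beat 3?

A7

Beat 3 of bar 11 is beat (11−1)×4 + 3 = 43 overall.
Running totals: Edim ends at 5, Bsus4 ends at 11, Emaj7 ends at 18, Dm ends at 20, F#add9 ends at 22, Dmaj7 ends at 25, E6 ends at 32, Abmaj7 ends at 36, Bbadd9 ends at 39, F# ends at 41, A7 ends at 43.
Beat 43 falls within A7.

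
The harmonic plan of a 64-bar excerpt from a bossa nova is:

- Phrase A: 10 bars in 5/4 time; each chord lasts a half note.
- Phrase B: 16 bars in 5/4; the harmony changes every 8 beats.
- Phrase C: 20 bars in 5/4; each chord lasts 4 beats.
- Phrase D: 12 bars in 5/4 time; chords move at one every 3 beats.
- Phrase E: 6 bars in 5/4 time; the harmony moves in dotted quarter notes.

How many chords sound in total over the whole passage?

100 chords

A: 10·5 = 50 beats, 50/2 = 25 chords.
B: 16·5 = 80 beats, 80/8 = 10 chords.
C: 20·5 = 100 beats, 100/4 = 25 chords.
D: 12·5 = 60 beats, 60/3 = 20 chords.
E: 6·5 = 30 beats, 30/1.5 = 20 chords.
Total: 25 + 10 + 25 + 20 + 20 = 100.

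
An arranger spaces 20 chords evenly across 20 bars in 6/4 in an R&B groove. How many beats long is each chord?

20 bars × 6 beats/bar = 120 beats total.
120 beats ÷ 20 chords = 6 beats per chord.

6 beats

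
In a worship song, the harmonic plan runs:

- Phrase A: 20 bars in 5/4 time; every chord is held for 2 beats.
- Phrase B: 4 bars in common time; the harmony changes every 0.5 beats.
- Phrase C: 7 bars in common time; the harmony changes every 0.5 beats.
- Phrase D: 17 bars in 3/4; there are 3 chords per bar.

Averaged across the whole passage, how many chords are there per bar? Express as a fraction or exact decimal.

A: 20 bars of 5 beats is 100 beats; at 2 beats each that's 50 chords.
B: 4 bars of 4 beats is 16 beats; at 0.5 beats each that's 32 chords.
C: 7 bars of 4 beats is 28 beats; at 0.5 beats each that's 56 chords.
D: 17 bars of 3 beats is 51 beats; at 1 beat each that's 51 chords.
Overall: 189 chords over 48 bars → 189/48 = 63/16 chords per bar.

63/16 chords per bar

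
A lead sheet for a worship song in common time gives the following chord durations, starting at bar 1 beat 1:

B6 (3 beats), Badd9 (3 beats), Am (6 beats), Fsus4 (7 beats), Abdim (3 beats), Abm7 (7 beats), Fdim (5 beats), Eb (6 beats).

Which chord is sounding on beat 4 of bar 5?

Beat 4 of bar 5 is beat (5−1)×4 + 4 = 20 overall.
Running totals: B6 ends at 3, Badd9 ends at 6, Am ends at 12, Fsus4 ends at 19, Abdim ends at 22.
Beat 20 falls within Abdim.

Abdim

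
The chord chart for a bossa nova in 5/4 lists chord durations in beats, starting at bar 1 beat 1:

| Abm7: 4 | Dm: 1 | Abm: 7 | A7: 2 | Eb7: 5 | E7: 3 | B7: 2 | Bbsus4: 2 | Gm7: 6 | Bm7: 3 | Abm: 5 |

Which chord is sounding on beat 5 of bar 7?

Bm7

Beat 5 of bar 7 is beat (7−1)×5 + 5 = 35 overall.
Running totals: Abm7 ends at 4, Dm ends at 5, Abm ends at 12, A7 ends at 14, Eb7 ends at 19, E7 ends at 22, B7 ends at 24, Bbsus4 ends at 26, Gm7 ends at 32, Bm7 ends at 35.
Beat 35 falls within Bm7.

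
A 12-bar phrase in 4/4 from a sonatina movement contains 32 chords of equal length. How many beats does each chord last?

12 bars × 4 beats/bar = 48 beats total.
48 beats ÷ 32 chords = 1.5 beats per chord.
(That is a dotted quarter note.)

1.5 beats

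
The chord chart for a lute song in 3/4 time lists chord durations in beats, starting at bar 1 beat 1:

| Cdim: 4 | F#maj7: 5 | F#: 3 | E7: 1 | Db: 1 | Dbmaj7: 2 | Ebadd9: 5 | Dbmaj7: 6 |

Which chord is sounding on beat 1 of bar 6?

Beat 1 of bar 6 is beat (6−1)×3 + 1 = 16 overall.
Running totals: Cdim ends at 4, F#maj7 ends at 9, F# ends at 12, E7 ends at 13, Db ends at 14, Dbmaj7 ends at 16.
Beat 16 falls within Dbmaj7.

Dbmaj7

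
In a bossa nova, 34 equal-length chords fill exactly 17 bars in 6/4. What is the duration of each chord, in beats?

17 bars × 6 beats/bar = 102 beats total.
102 beats ÷ 34 chords = 3 beats per chord.
(That is a dotted half note.)

3 beats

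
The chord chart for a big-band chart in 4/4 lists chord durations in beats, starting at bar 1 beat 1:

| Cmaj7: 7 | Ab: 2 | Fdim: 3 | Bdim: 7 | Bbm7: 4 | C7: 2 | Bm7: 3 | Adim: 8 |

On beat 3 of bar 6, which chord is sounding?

Bbm7

Beat 3 of bar 6 is beat (6−1)×4 + 3 = 23 overall.
Running totals: Cmaj7 ends at 7, Ab ends at 9, Fdim ends at 12, Bdim ends at 19, Bbm7 ends at 23.
Beat 23 falls within Bbm7.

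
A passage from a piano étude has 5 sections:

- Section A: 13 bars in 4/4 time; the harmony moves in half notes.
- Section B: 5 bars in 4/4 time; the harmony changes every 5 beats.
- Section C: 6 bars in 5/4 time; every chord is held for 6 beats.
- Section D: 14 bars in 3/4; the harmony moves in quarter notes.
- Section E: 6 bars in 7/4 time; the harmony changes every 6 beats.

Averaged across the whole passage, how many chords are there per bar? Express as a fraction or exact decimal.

A: 13 bars of 4 beats is 52 beats; at 2 beats each that's 26 chords.
B: 5 bars of 4 beats is 20 beats; at 5 beats each that's 4 chords.
C: 6 bars of 5 beats is 30 beats; at 6 beats each that's 5 chords.
D: 14 bars of 3 beats is 42 beats; at 1 beat each that's 42 chords.
E: 6 bars of 7 beats is 42 beats; at 6 beats each that's 7 chords.
Overall: 84 chords over 44 bars → 84/44 = 21/11 chords per bar.

21/11 chords per bar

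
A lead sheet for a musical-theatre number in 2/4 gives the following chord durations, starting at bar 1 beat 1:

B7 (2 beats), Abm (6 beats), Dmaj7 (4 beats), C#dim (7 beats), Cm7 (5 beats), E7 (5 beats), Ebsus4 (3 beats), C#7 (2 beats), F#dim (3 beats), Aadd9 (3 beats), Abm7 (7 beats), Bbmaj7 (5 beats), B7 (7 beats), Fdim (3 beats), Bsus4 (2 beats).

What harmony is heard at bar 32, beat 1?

Bsus4

Beat 1 of bar 32 is beat (32−1)×2 + 1 = 63 overall.
Running totals: B7 ends at 2, Abm ends at 8, Dmaj7 ends at 12, C#dim ends at 19, Cm7 ends at 24, E7 ends at 29, Ebsus4 ends at 32, C#7 ends at 34, F#dim ends at 37, Aadd9 ends at 40, Abm7 ends at 47, Bbmaj7 ends at 52, B7 ends at 59, Fdim ends at 62, Bsus4 ends at 64.
Beat 63 falls within Bsus4.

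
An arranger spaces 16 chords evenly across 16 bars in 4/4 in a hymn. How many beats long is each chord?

4 beats

16 bars × 4 beats/bar = 64 beats total.
64 beats ÷ 16 chords = 4 beats per chord.
(That is a whole note.)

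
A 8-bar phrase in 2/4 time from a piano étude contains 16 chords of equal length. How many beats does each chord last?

8 bars × 2 beats/bar = 16 beats total.
16 beats ÷ 16 chords = 1 beats per chord.
(That is a quarter note.)

1 beat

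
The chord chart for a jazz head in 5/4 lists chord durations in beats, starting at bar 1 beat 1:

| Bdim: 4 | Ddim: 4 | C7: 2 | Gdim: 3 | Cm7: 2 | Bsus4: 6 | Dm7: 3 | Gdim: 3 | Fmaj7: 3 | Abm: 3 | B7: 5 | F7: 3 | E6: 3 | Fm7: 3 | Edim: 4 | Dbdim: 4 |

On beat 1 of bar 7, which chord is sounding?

Abm

Beat 1 of bar 7 is beat (7−1)×5 + 1 = 31 overall.
Running totals: Bdim ends at 4, Ddim ends at 8, C7 ends at 10, Gdim ends at 13, Cm7 ends at 15, Bsus4 ends at 21, Dm7 ends at 24, Gdim ends at 27, Fmaj7 ends at 30, Abm ends at 33.
Beat 31 falls within Abm.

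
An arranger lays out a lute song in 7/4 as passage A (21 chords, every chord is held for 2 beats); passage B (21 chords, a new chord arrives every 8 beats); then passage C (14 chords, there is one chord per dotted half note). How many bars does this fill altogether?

36 bars

A: 21 × 2 = 42 beats = 6 bars.
B: 21 × 8 = 168 beats = 24 bars.
C: 14 × 3 = 42 beats = 6 bars.
Total: 6 + 24 + 6 = 36 bars.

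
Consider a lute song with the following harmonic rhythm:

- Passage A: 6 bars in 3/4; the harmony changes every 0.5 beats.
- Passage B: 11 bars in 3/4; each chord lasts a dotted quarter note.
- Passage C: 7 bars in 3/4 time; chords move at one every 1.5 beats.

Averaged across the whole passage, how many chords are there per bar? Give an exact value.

A: 6 × 3 = 18 beats ÷ 0.5 = 36 chords.
B: 11 × 3 = 33 beats ÷ 1.5 = 22 chords.
C: 7 × 3 = 21 beats ÷ 1.5 = 14 chords.
Overall: 72 chords over 24 bars → 72/24 = 3 chords per bar.

3 chords per bar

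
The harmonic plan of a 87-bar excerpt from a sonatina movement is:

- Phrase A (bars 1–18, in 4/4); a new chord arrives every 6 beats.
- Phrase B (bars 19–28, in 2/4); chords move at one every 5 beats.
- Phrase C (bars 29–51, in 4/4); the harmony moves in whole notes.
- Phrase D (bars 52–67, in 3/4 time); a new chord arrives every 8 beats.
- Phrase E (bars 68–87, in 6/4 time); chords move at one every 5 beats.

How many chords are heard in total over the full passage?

69 chords

A: 18 bars × 4 beats = 72 beats; 6 beats/chord → 12 chords.
B: 10 bars × 2 beats = 20 beats; 5 beats/chord → 4 chords.
C: 23 bars × 4 beats = 92 beats; 4 beats/chord → 23 chords.
D: 16 bars × 3 beats = 48 beats; 8 beats/chord → 6 chords.
E: 20 bars × 6 beats = 120 beats; 5 beats/chord → 24 chords.
Total: 12 + 4 + 23 + 6 + 24 = 69.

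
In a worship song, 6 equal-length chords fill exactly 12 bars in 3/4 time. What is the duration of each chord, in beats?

6 beats

12 bars × 3 beats/bar = 36 beats total.
36 beats ÷ 6 chords = 6 beats per chord.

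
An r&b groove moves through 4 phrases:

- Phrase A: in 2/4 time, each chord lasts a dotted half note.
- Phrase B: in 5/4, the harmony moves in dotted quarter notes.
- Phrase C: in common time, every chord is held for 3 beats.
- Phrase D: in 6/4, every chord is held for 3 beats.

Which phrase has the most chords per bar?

A: 2 beats/bar ÷ 3 beats/chord = 2/3 chords/bar.
B: 5 beats/bar ÷ 1.5 beats/chord = 10/3 chords/bar.
C: 4 beats/bar ÷ 3 beats/chord = 4/3 chords/bar.
D: 6 beats/bar ÷ 3 beats/chord = 2 chords/bar.
Fastest is B at 10/3 chords/bar.

Phrase B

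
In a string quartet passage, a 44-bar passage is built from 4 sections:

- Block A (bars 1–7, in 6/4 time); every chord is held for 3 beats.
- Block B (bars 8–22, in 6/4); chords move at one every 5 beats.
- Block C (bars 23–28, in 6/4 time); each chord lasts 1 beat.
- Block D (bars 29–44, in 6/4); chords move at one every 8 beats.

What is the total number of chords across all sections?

A: 7 bars × 6 beats = 42 beats; 3 beats/chord → 14 chords.
B: 15 bars × 6 beats = 90 beats; 5 beats/chord → 18 chords.
C: 6 bars × 6 beats = 36 beats; 1 beat/chord → 36 chords.
D: 16 bars × 6 beats = 96 beats; 8 beats/chord → 12 chords.
Total: 14 + 18 + 36 + 12 = 80.

80 chords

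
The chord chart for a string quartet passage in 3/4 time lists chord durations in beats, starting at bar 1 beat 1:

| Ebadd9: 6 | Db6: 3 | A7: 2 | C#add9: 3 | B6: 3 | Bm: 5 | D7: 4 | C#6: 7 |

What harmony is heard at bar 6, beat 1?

B6

Beat 1 of bar 6 is beat (6−1)×3 + 1 = 16 overall.
Running totals: Ebadd9 ends at 6, Db6 ends at 9, A7 ends at 11, C#add9 ends at 14, B6 ends at 17.
Beat 16 falls within B6.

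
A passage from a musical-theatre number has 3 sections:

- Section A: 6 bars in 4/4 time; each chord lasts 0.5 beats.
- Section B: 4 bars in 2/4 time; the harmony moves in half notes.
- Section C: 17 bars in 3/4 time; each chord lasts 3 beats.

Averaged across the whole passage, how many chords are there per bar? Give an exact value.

23/9 chords per bar

A: 6 bars of 4 beats is 24 beats; at 0.5 beats each that's 48 chords.
B: 4 bars of 2 beats is 8 beats; at 2 beats each that's 4 chords.
C: 17 bars of 3 beats is 51 beats; at 3 beats each that's 17 chords.
Overall: 69 chords over 27 bars → 69/27 = 23/9 chords per bar.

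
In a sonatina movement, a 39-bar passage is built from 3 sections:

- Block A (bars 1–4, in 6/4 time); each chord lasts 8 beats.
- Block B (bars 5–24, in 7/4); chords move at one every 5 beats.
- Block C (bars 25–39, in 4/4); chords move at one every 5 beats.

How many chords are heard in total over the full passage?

A: 4 bars × 6 beats = 24 beats; 8 beats/chord → 3 chords.
B: 20 bars × 7 beats = 140 beats; 5 beats/chord → 28 chords.
C: 15 bars × 4 beats = 60 beats; 5 beats/chord → 12 chords.
Total: 3 + 28 + 12 = 43.

43 chords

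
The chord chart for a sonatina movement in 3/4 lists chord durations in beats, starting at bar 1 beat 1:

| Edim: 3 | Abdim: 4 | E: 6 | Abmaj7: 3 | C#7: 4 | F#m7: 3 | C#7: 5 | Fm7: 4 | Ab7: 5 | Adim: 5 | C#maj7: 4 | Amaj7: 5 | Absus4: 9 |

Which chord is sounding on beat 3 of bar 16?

Amaj7

Beat 3 of bar 16 is beat (16−1)×3 + 3 = 48 overall.
Running totals: Edim ends at 3, Abdim ends at 7, E ends at 13, Abmaj7 ends at 16, C#7 ends at 20, F#m7 ends at 23, C#7 ends at 28, Fm7 ends at 32, Ab7 ends at 37, Adim ends at 42, C#maj7 ends at 46, Amaj7 ends at 51.
Beat 48 falls within Amaj7.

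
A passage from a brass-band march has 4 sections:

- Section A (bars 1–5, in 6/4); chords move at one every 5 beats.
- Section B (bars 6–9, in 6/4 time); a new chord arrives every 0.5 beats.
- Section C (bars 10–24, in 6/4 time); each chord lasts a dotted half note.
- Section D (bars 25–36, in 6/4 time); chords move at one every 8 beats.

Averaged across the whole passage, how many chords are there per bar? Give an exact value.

31/12 chords per bar

A: 5 bars of 6 beats is 30 beats; at 5 beats each that's 6 chords.
B: 4 bars of 6 beats is 24 beats; at 0.5 beats each that's 48 chords.
C: 15 bars of 6 beats is 90 beats; at 3 beats each that's 30 chords.
D: 12 bars of 6 beats is 72 beats; at 8 beats each that's 9 chords.
Overall: 93 chords over 36 bars → 93/36 = 31/12 chords per bar.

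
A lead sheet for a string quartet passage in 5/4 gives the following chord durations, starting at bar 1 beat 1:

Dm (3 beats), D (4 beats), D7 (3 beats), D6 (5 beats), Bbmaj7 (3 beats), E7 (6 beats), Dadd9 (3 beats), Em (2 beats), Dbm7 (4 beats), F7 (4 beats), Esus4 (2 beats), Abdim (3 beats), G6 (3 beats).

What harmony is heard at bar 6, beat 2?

Dadd9

Beat 2 of bar 6 is beat (6−1)×5 + 2 = 27 overall.
Running totals: Dm ends at 3, D ends at 7, D7 ends at 10, D6 ends at 15, Bbmaj7 ends at 18, E7 ends at 24, Dadd9 ends at 27.
Beat 27 falls within Dadd9.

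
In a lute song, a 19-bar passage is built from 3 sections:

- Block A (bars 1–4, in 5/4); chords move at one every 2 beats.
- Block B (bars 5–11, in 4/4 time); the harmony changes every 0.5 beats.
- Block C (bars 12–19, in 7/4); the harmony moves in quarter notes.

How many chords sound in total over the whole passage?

A: 4·5 = 20 beats, 20/2 = 10 chords.
B: 7·4 = 28 beats, 28/0.5 = 56 chords.
C: 8·7 = 56 beats, 56/1 = 56 chords.
Total: 10 + 56 + 56 = 122.

122 chords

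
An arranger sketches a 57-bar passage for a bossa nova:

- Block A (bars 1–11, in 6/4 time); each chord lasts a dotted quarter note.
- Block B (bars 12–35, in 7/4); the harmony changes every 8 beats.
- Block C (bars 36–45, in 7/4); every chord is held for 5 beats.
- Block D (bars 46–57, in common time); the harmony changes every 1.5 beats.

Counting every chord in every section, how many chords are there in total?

A: 11·6 = 66 beats, 66/1.5 = 44 chords.
B: 24·7 = 168 beats, 168/8 = 21 chords.
C: 10·7 = 70 beats, 70/5 = 14 chords.
D: 12·4 = 48 beats, 48/1.5 = 32 chords.
Total: 44 + 21 + 14 + 32 = 111.

111 chords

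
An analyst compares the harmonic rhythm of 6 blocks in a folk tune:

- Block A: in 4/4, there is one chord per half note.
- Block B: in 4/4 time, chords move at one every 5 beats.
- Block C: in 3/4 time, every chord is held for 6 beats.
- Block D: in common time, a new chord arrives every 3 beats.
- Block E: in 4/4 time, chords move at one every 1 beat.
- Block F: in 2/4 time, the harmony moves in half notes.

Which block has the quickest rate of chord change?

Block E

A: 4 beats/bar ÷ 2 beats/chord = 2 chords/bar.
B: 4 beats/bar ÷ 5 beats/chord = 0.8 chords/bar.
C: 3 beats/bar ÷ 6 beats/chord = 0.5 chords/bar.
D: 4 beats/bar ÷ 3 beats/chord = 4/3 chords/bar.
E: 4 beats/bar ÷ 1 beat/chord = 4 chords/bar.
F: 2 beats/bar ÷ 2 beats/chord = 1 chord/bar.
Fastest is E at 4 chords/bar.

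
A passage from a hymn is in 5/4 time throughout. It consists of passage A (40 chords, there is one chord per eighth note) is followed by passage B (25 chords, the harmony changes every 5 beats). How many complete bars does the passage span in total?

A: 40 × 0.5 = 20 beats = 4 bars.
B: 25 × 5 = 125 beats = 25 bars.
Total: 4 + 25 = 29 bars.

29 bars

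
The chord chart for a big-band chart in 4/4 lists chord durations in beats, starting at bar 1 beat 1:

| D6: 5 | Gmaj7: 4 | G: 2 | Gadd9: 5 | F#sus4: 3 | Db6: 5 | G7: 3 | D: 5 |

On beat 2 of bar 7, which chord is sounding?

Beat 2 of bar 7 is beat (7−1)×4 + 2 = 26 overall.
Running totals: D6 ends at 5, Gmaj7 ends at 9, G ends at 11, Gadd9 ends at 16, F#sus4 ends at 19, Db6 ends at 24, G7 ends at 27.
Beat 26 falls within G7.

G7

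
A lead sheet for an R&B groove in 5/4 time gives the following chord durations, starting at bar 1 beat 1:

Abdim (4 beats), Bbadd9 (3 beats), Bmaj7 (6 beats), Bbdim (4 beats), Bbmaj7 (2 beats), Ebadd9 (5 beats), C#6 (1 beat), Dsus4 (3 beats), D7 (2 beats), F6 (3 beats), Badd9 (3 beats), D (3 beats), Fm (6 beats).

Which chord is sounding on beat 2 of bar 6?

Beat 2 of bar 6 is beat (6−1)×5 + 2 = 27 overall.
Running totals: Abdim ends at 4, Bbadd9 ends at 7, Bmaj7 ends at 13, Bbdim ends at 17, Bbmaj7 ends at 19, Ebadd9 ends at 24, C#6 ends at 25, Dsus4 ends at 28.
Beat 27 falls within Dsus4.

Dsus4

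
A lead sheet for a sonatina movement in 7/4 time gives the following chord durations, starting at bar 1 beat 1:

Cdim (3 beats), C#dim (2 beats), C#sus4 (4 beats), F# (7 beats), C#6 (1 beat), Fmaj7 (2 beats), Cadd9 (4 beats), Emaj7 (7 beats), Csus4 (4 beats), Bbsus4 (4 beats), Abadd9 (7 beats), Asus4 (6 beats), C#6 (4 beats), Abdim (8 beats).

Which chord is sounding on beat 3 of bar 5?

Csus4

Beat 3 of bar 5 is beat (5−1)×7 + 3 = 31 overall.
Running totals: Cdim ends at 3, C#dim ends at 5, C#sus4 ends at 9, F# ends at 16, C#6 ends at 17, Fmaj7 ends at 19, Cadd9 ends at 23, Emaj7 ends at 30, Csus4 ends at 34.
Beat 31 falls within Csus4.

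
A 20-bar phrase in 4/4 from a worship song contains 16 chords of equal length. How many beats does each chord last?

5 beats

20 bars × 4 beats/bar = 80 beats total.
80 beats ÷ 16 chords = 5 beats per chord.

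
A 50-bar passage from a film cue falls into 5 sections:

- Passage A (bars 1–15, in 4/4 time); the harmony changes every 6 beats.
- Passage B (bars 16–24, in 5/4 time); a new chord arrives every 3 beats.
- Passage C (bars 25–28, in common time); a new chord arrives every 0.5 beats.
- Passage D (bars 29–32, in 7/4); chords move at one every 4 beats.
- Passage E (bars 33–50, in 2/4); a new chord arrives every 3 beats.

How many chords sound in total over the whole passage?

76 chords

A has 60 beats and chords last 6 each, so 10 chords.
B has 45 beats and chords last 3 each, so 15 chords.
C has 16 beats and chords last 0.5 each, so 32 chords.
D has 28 beats and chords last 4 each, so 7 chords.
E has 36 beats and chords last 3 each, so 12 chords.
Total: 10 + 15 + 32 + 7 + 12 = 76.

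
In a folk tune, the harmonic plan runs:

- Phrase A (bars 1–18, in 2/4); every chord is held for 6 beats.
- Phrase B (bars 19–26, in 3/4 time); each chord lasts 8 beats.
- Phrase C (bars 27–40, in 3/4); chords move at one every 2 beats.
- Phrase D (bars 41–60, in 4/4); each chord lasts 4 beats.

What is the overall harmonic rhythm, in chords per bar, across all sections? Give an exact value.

5/6 chords per bar

A: 18 bars of 2 beats is 36 beats; at 6 beats each that's 6 chords.
B: 8 bars of 3 beats is 24 beats; at 8 beats each that's 3 chords.
C: 14 bars of 3 beats is 42 beats; at 2 beats each that's 21 chords.
D: 20 bars of 4 beats is 80 beats; at 4 beats each that's 20 chords.
Overall: 50 chords over 60 bars → 50/60 = 5/6 chords per bar.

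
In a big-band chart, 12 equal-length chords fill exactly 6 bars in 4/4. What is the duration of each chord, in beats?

2 beats

6 bars × 4 beats/bar = 24 beats total.
24 beats ÷ 12 chords = 2 beats per chord.
(That is a half note.)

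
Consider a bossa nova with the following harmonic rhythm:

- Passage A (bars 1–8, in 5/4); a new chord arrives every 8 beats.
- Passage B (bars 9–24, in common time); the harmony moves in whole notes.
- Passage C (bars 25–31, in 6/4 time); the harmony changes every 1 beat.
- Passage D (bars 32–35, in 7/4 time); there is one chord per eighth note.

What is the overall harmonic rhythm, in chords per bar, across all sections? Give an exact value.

A: 8 × 5 = 40 beats ÷ 8 = 5 chords.
B: 16 × 4 = 64 beats ÷ 4 = 16 chords.
C: 7 × 6 = 42 beats ÷ 1 = 42 chords.
D: 4 × 7 = 28 beats ÷ 0.5 = 56 chords.
Overall: 119 chords over 35 bars → 119/35 = 3.4 chords per bar.

3.4 chords per bar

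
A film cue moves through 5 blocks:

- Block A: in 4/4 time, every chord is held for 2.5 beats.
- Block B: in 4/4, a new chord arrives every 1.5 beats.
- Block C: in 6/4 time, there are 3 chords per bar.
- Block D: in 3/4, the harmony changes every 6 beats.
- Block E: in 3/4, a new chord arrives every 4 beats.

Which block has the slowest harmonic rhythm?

A: 4/2.5 = 1.6 chords/bar.
B: 4/1.5 = 8/3 chords/bar.
C: 6/2 = 3 chords/bar.
D: 3/6 = 0.5 chords/bar.
E: 3/4 = 0.75 chords/bar.
Slowest is D at 0.5 chords/bar.

Block D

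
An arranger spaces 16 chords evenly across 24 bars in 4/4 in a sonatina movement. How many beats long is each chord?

24 bars × 4 beats/bar = 96 beats total.
96 beats ÷ 16 chords = 6 beats per chord.

6 beats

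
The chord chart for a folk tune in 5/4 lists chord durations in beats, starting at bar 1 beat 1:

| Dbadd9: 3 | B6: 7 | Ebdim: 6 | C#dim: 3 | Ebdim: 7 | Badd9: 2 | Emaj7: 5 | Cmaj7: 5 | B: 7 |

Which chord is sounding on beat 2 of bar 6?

Badd9

Beat 2 of bar 6 is beat (6−1)×5 + 2 = 27 overall.
Running totals: Dbadd9 ends at 3, B6 ends at 10, Ebdim ends at 16, C#dim ends at 19, Ebdim ends at 26, Badd9 ends at 28.
Beat 27 falls within Badd9.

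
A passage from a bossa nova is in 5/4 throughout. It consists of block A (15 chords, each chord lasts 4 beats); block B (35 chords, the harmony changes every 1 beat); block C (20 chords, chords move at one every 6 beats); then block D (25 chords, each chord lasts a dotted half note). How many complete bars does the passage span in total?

58 bars

A: 15 × 4 = 60 beats = 12 bars.
B: 35 × 1 = 35 beats = 7 bars.
C: 20 × 6 = 120 beats = 24 bars.
D: 25 × 3 = 75 beats = 15 bars.
Total: 12 + 7 + 24 + 15 = 58 bars.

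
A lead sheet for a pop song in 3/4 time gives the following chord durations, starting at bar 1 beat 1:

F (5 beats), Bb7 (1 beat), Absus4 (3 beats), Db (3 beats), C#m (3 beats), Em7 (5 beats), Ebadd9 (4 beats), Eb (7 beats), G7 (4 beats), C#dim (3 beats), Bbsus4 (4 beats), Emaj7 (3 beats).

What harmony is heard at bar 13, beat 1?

Beat 1 of bar 13 is beat (13−1)×3 + 1 = 37 overall.
Running totals: F ends at 5, Bb7 ends at 6, Absus4 ends at 9, Db ends at 12, C#m ends at 15, Em7 ends at 20, Ebadd9 ends at 24, Eb ends at 31, G7 ends at 35, C#dim ends at 38.
Beat 37 falls within C#dim.

C#dim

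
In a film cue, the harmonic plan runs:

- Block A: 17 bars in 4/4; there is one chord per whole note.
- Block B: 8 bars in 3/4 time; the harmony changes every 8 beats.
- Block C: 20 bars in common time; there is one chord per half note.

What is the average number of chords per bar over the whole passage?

4/3 chords per bar

A: 17 × 4 = 68 beats ÷ 4 = 17 chords.
B: 8 × 3 = 24 beats ÷ 8 = 3 chords.
C: 20 × 4 = 80 beats ÷ 2 = 40 chords.
Overall: 60 chords over 45 bars → 60/45 = 4/3 chords per bar.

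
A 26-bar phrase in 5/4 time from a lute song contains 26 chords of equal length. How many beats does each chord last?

26 bars × 5 beats/bar = 130 beats total.
130 beats ÷ 26 chords = 5 beats per chord.

5 beats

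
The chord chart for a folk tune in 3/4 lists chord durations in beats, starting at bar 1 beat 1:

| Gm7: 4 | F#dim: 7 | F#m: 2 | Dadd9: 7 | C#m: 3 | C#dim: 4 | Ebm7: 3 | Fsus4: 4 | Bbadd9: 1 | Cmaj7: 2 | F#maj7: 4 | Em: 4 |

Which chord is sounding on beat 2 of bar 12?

Bbadd9

Beat 2 of bar 12 is beat (12−1)×3 + 2 = 35 overall.
Running totals: Gm7 ends at 4, F#dim ends at 11, F#m ends at 13, Dadd9 ends at 20, C#m ends at 23, C#dim ends at 27, Ebm7 ends at 30, Fsus4 ends at 34, Bbadd9 ends at 35.
Beat 35 falls within Bbadd9.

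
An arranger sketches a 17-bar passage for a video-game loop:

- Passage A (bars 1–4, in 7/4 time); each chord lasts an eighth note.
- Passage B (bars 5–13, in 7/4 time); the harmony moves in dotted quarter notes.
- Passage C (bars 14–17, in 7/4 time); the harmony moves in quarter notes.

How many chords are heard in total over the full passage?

A: 4·7 = 28 beats, 28/0.5 = 56 chords.
B: 9·7 = 63 beats, 63/1.5 = 42 chords.
C: 4·7 = 28 beats, 28/1 = 28 chords.
Total: 56 + 42 + 28 = 126.

126 chords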